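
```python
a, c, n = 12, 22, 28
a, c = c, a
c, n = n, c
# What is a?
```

Trace:
`a, c, n = 12, 22, 28` → a = 12; c = 22; n = 28
`a, c = c, a` → a = 22; c = 12
`c, n = n, c` → c = 28; n = 12
So a = 22

Answer: 22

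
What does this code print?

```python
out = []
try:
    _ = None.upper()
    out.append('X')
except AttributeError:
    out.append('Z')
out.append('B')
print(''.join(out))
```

Execution trace: 'Z' (except AttributeError) → 'B' (after the try/except). Output: ZB

Answer: ZB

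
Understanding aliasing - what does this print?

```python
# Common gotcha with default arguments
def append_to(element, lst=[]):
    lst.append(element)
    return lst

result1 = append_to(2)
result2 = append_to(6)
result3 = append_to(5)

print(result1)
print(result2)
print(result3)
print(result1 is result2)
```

Key concept: mutable default argument gotcha.
Step by step:
`result1 = append_to(2)` → result1 = [2]
`result2 = append_to(6)` → result1 = [2, 6] (same object as result2); result2 = [2, 6] (same object as result1)
`result3 = append_to(5)` → result1 = [2, 6, 5] (same object as result2, result3); result2 = [2, 6, 5] (same object as result1, result3); result3 = [2, 6, 5] (same object as result1, result2)
`print(result1)` → prints [2, 6, 5]
`print(result2)` → prints [2, 6, 5]
`print(result3)` → prints [2, 6, 5]
`print(result1 is result2)` → prints True

Answer:
[2, 6, 5]
[2, 6, 5]
[2, 6, 5]
True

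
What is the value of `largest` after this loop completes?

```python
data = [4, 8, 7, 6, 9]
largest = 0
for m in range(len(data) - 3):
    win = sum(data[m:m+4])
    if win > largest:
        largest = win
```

Max sum of 4-element window in [4, 8, 7, 6, 9]
`largest` takes the values: 0 → 25 → 30

Answer: 30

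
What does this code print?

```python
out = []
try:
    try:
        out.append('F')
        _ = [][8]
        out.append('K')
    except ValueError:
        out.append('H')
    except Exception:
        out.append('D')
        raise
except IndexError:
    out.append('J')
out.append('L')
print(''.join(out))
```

Execution trace: 'F' (inner try body) → 'D' (inner except Exception) → 'J' (outer except IndexError) → 'L' (after the try/except). Output: FDJL

Answer: FDJL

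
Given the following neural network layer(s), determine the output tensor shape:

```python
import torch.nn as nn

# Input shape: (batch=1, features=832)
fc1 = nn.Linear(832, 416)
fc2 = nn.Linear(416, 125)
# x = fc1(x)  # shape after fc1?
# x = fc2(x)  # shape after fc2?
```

Input: (1, 832) -> after fc1: (1, 416) -> Output: (1, 125)

Answer: (1, 125)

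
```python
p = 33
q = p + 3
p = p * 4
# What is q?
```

Trace:
`p = 33` → p = 33
`q = p + 3` → q = 36
`p = p * 4` → p = 132
So q = 36

Answer: 36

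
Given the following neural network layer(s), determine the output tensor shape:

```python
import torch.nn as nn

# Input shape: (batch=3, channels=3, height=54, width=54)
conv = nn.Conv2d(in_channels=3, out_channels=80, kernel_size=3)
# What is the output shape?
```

Input: (3, 3, 54, 54) -> Output: (3, 80, 52, 52)

Answer: (3, 80, 52, 52)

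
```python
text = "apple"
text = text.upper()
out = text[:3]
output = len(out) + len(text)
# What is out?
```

Trace:
`text = "apple"` → text = 'apple'
`text = text.upper()` → text = 'APPLE'
`out = text[:3]` → out = 'APP'
`output = len(out) + len(text)` → output = 8
So out = 'APP'

Answer: 'APP'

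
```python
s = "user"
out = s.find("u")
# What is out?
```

Trace:
`s = "user"` → s = 'user'
`out = s.find("u")` → out = 0
So out = 0

Answer: 0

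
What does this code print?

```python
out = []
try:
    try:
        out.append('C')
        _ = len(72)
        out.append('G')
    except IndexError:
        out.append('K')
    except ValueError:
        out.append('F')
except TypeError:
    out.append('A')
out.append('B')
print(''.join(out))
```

Execution trace: 'C' (try body) → 'A' (outer except TypeError) → 'B' (after the try/except). Output: CAB

Answer: CAB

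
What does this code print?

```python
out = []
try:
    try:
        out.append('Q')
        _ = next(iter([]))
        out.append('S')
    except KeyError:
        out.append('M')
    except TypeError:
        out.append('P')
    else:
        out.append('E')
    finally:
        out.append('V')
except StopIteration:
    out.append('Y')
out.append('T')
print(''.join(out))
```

Execution trace: 'Q' (try body) → 'V' (finally) → 'Y' (outer except StopIteration) → 'T' (after the try/except). Output: QVYT

Answer: QVYT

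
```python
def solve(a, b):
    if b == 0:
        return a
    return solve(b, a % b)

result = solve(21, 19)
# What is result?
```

solve(21, 19) -> solve(19, 2) -> solve(2, 1) -> solve(1, 0) -> 1

Answer: 1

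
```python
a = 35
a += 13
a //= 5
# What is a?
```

Trace:
`a = 35` → a = 35
`a += 13` → a = 48
`a //= 5` → a = 9
So a = 9

Answer: 9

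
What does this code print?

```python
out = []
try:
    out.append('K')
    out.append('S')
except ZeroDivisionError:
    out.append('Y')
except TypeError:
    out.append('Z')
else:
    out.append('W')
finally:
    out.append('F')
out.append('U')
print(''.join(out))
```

Execution trace: 'K' (try body) → 'S' (try body, no exception) → 'W' (else) → 'F' (finally) → 'U' (after the try/except). Output: KSWFU

Answer: KSWFU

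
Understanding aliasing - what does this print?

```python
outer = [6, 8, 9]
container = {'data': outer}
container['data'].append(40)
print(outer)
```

Key concept: dict holds reference to list.
Step by step:
`outer = [6, 8, 9]` → outer = [6, 8, 9]
`container = {'data': outer}` → container = {'data': [6, 8, 9]}
`container['data'].append(40)` → outer = [6, 8, 9, 40]; container = {'data': [6, 8, 9, 40]}
`print(outer)` → prints [6, 8, 9, 40]

Answer: [6, 8, 9, 40]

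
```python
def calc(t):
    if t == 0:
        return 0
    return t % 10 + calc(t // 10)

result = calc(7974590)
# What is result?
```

Sum of digits of 7974590: 0 + 9 + 5 + 4 + 7 + 9 + 7 = 41

Answer: 41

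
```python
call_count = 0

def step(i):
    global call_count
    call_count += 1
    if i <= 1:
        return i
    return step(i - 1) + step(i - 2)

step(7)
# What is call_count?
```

Calls(i) = 1 + Calls(i-1) + Calls(i-2); Calls(0)=Calls(1)=1. For i=7 this gives 41.

Answer: 41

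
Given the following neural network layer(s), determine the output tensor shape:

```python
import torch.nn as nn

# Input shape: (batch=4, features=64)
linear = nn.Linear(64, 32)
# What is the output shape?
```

Input: (4, 64) -> Output: (4, 32)

Answer: (4, 32)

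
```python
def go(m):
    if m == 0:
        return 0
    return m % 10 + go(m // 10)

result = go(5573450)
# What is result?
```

Sum of digits of 5573450: 0 + 5 + 4 + 3 + 7 + 5 + 5 = 29

Answer: 29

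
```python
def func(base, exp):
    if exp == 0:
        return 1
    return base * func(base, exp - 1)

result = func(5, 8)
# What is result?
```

func(5, 8) = 5 * 5 * 5 * 5 * 5 * 5 * 5 * 5 = 390625

Answer: 390625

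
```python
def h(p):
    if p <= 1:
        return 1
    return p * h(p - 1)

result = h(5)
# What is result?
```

h(5) = 5 * 4 * 3 * 2 * 1 = 120

Answer: 120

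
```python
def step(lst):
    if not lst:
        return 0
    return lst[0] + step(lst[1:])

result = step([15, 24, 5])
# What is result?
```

15 + 24 + 5 + 0 = 44

Answer: 44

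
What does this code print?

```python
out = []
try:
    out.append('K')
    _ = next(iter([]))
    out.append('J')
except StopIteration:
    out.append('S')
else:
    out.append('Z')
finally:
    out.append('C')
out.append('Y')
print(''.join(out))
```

Execution trace: 'K' (try body) → 'S' (except StopIteration) → 'C' (finally) → 'Y' (after the try/except). Output: KSCY

Answer: KSCY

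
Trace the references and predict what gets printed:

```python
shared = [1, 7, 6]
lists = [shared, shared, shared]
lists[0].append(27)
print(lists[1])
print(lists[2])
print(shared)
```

Key concept: list of same reference.
Step by step:
`shared = [1, 7, 6]` → shared = [1, 7, 6]
`lists = [shared, shared, shared]` → lists = [[1, 7, 6], [1, 7, 6], [1, 7, 6]]
`lists[0].append(27)` → shared = [1, 7, 6, 27]; lists = [[1, 7, 6, 27], [1, 7, 6, 27], [1, 7, 6, 27]]
`print(lists[1])` → prints [1, 7, 6, 27]
`print(lists[2])` → prints [1, 7, 6, 27]
`print(shared)` → prints [1, 7, 6, 27]

Answer:
[1, 7, 6, 27]
[1, 7, 6, 27]
[1, 7, 6, 27]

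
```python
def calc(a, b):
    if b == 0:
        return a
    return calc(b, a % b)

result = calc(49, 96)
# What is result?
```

calc(49, 96) -> calc(96, 49) -> calc(49, 47) -> calc(47, 2) -> calc(2, 1) -> calc(1, 0) -> 1

Answer: 1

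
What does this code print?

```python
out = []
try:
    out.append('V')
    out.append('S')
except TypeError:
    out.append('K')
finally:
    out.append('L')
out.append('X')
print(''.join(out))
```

Execution trace: 'V' (try body) → 'S' (try body, no exception) → 'L' (finally) → 'X' (after the try/except). Output: VSLX

Answer: VSLX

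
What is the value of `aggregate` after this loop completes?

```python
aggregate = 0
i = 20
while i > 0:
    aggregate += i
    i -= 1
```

Sum 20 down to 1
`aggregate` takes the values: 0 → 20 → 39 → 57 → 74 → 90 → 105 → 119 → 132 → 144 → 155 → 165 → 174 → 182 → 189 → 195 → 200 → 204 → 207 → 209 → 210

Answer: 210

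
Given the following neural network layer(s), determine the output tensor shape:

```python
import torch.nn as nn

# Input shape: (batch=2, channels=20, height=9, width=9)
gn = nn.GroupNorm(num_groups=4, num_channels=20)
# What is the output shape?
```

Input: (2, 20, 9, 9) -> Output: (2, 20, 9, 9)

Answer: (2, 20, 9, 9)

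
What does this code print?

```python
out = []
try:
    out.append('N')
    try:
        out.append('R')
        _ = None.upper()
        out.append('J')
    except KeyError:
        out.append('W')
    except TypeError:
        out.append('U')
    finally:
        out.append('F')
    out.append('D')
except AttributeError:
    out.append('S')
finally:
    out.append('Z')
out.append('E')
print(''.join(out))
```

Execution trace: 'N' (try body) → 'R' (inner try body) → 'F' (inner finally) → 'S' (except AttributeError) → 'Z' (finally) → 'E' (after the try/except). Output: NRFSZE

Answer: NRFSZE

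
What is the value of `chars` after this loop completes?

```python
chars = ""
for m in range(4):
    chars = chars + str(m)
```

Concatenate digits 0 to 3
`chars` takes the values: "" → "0" → "01" → "012" → "0123"

Answer: "0123"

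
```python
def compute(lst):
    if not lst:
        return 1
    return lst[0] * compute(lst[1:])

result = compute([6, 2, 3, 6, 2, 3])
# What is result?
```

Product over [6, 2, 3, 6, 2, 3] = 6 * 2 * 3 * 6 * 2 * 3 = 1296

Answer: 1296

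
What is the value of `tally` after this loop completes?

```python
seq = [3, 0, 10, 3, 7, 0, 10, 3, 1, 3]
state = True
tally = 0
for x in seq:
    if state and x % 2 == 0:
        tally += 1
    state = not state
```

Count even values at even positions
`tally` takes the values: 0 → 1 → 2

Answer: 2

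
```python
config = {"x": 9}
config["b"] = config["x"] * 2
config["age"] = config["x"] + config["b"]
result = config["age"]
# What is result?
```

Trace:
`config = {"x": 9}` → config = {'x': 9}
`config["b"] = config["x"] * 2` → config = {'x': 9, 'b': 18}
`config["age"] = config["x"] + config["b"]` → config = {'x': 9, 'b': 18, 'age': 27}
`result = config["age"]` → result = 27
So result = 27

Answer: 27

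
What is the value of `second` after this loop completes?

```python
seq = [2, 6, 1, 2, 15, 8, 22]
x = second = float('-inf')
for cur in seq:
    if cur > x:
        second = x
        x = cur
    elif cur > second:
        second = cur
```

Second largest (with repeats) in [2, 6, 1, 2, 15, 8, 22]
`second` takes the values: -inf → 2 → 6 → 8 → 15

Answer: 15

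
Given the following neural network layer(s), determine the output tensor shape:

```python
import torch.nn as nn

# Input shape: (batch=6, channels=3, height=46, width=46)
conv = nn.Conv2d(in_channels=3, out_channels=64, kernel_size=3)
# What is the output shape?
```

Input: (6, 3, 46, 46) -> Output: (6, 64, 44, 44)

Answer: (6, 64, 44, 44)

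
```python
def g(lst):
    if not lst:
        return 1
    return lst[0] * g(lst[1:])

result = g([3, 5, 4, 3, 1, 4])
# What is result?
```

Product over [3, 5, 4, 3, 1, 4] = 3 * 5 * 4 * 3 * 1 * 4 = 720

Answer: 720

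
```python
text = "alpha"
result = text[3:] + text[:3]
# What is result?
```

Trace:
`text = "alpha"` → text = 'alpha'
`result = text[3:] + text[:3]` → result = 'haalp'
So result = 'haalp'

Answer: 'haalp'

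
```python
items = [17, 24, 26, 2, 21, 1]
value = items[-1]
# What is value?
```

Trace:
`items = [17, 24, 26, 2, 21, 1]` → items = [17, 24, 26, 2, 21, 1]
`value = items[-1]` → value = 1
So value = 1

Answer: 1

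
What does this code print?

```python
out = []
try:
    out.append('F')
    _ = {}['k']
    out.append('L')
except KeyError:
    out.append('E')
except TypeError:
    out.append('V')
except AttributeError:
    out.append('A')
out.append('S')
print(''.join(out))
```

Execution trace: 'F' (try body) → 'E' (except KeyError) → 'S' (after the try/except). Output: FES

Answer: FES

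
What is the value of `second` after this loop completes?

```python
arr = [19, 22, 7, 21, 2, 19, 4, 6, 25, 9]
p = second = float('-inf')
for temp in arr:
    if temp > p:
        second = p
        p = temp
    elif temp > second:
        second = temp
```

Second largest (with repeats) in [19, 22, 7, 21, 2, 19, 4, 6, 25, 9]
`second` takes the values: -inf → 19 → 21 → 22

Answer: 22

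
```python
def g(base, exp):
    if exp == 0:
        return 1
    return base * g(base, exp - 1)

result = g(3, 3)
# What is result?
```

g(3, 3) = 3 * 3 * 3 = 27

Answer: 27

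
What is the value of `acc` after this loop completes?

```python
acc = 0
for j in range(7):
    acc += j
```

Sum of 0 to 6 = 21
`acc` takes the values: 0 → 1 → 3 → 6 → 10 → 15 → 21

Answer: 21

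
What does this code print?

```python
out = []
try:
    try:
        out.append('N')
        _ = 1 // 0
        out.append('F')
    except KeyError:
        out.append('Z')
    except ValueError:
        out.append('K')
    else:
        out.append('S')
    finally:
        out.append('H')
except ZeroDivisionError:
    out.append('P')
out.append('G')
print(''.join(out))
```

Execution trace: 'N' (try body) → 'H' (finally) → 'P' (outer except ZeroDivisionError) → 'G' (after the try/except). Output: NHPG

Answer: NHPG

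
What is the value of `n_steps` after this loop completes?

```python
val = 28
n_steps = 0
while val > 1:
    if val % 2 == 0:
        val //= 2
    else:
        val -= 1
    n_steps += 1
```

Steps to reduce 28 to 1
`n_steps` takes the values: 0 → 1 → 2 → 3 → 4 → 5 → 6

Answer: 6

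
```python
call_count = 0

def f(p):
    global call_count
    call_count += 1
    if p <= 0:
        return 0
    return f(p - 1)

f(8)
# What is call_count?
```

Linear recursion stepping by 1: 9 calls from p=8 down to ≤0.

Answer: 9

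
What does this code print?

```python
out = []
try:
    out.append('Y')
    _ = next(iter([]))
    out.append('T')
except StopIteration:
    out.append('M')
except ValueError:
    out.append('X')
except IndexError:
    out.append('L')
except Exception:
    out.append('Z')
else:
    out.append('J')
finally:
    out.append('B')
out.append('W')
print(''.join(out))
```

Execution trace: 'Y' (try body) → 'M' (except StopIteration) → 'B' (finally) → 'W' (after the try/except). Output: YMBW

Answer: YMBW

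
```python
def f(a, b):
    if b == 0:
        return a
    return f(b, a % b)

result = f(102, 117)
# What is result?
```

f(102, 117) -> f(117, 102) -> f(102, 15) -> f(15, 12) -> f(12, 3) -> f(3, 0) -> 3

Answer: 3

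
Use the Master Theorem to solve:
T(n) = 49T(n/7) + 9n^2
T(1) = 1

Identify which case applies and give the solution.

a=49, b=7, f(n)=9n^2. log_7(49) = 2. Since c=2 = 2, Case 2 applies: T(n) = Θ(n^log_b(a) · log n) = O(n^2 log n).

Answer: O(n^2 log n) - Case 2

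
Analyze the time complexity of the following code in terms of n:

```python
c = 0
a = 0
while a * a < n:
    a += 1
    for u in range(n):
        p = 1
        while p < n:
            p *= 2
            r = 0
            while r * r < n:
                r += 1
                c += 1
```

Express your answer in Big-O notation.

Each loop level contributes: √n × n × log n × √n. Multiplying the contributions gives O(n^2 log n).

Answer: O(n^2 log n)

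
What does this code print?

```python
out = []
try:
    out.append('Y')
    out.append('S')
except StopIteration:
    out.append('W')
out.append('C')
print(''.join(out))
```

Execution trace: 'Y' (try body) → 'S' (try body, no exception) → 'C' (after the try/except). Output: YSC

Answer: YSC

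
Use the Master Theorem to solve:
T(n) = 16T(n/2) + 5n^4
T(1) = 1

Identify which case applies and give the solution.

a=16, b=2, f(n)=5n^4. log_2(16) = 4. Since c=4 = 4, Case 2 applies: T(n) = Θ(n^log_b(a) · log n) = O(n^4 log n).

Answer: O(n^4 log n) - Case 2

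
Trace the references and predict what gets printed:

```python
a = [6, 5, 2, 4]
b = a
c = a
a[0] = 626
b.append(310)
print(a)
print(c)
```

Key concept: multiple aliases.
Step by step:
`a = [6, 5, 2, 4]` → a = [6, 5, 2, 4]
`b = a` → b = [6, 5, 2, 4] (same object as a)
`c = a` → c = [6, 5, 2, 4] (same object as a, b)
`a[0] = 626` → a = [626, 5, 2, 4] (same object as b, c); b = [626, 5, 2, 4] (same object as a, c); c = [626, 5, 2, 4] (same object as a, b)
`b.append(310)` → a = [626, 5, 2, 4, 310] (same object as b, c); b = [626, 5, 2, 4, 310] (same object as a, c); c = [626, 5, 2, 4, 310] (same object as a, b)
`print(a)` → prints [626, 5, 2, 4, 310]
`print(c)` → prints [626, 5, 2, 4, 310]

Answer:
[626, 5, 2, 4, 310]
[626, 5, 2, 4, 310]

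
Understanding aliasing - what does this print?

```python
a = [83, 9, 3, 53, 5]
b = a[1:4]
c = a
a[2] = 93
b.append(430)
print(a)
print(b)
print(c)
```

Key concept: slice vs alias.
Step by step:
`a = [83, 9, 3, 53, 5]` → a = [83, 9, 3, 53, 5]
`b = a[1:4]` → b = [9, 3, 53]
`c = a` → c = [83, 9, 3, 53, 5] (same object as a)
`a[2] = 93` → a = [83, 9, 93, 53, 5] (same object as c); c = [83, 9, 93, 53, 5] (same object as a)
`b.append(430)` → b = [9, 3, 53, 430]
`print(a)` → prints [83, 9, 93, 53, 5]
`print(b)` → prints [9, 3, 53, 430]
`print(c)` → prints [83, 9, 93, 53, 5]

Answer:
[83, 9, 93, 53, 5]
[9, 3, 53, 430]
[83, 9, 93, 53, 5]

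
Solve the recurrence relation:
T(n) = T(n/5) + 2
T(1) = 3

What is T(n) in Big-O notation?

Each step divides n by 5 and adds 2. After log_5(n) steps we reach T(1)=3. So T(n) = 2·log_5(n) + 3 = O(log n).

Answer: O(log n)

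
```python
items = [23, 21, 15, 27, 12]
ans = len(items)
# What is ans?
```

Trace:
`items = [23, 21, 15, 27, 12]` → items = [23, 21, 15, 27, 12]
`ans = len(items)` → ans = 5
So ans = 5

Answer: 5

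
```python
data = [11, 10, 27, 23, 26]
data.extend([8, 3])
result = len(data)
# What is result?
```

Trace:
`data = [11, 10, 27, 23, 26]` → data = [11, 10, 27, 23, 26]
`data.extend([8, 3])` → data = [11, 10, 27, 23, 26, 8, 3]
`result = len(data)` → result = 7
So result = 7

Answer: 7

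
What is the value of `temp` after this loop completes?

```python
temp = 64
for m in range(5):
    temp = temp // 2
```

Halve 5 times: 64 // 2^5 = 2
`temp` takes the values: 64 → 32 → 16 → 8 → 4 → 2

Answer: 2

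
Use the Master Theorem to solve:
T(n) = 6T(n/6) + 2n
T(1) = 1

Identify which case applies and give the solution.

a=6, b=6, f(n)=2n. log_6(6) = 1. Since c=1 = 1, Case 2 applies: T(n) = Θ(n^log_b(a) · log n) = O(n log n).

Answer: O(n log n) - Case 2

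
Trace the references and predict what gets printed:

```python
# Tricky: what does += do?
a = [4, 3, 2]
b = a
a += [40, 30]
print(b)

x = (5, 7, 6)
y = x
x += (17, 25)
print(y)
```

Key concept: += behavior differs for mutable vs immutable.
Step by step:
`a = [4, 3, 2]` → a = [4, 3, 2]
`b = a` → b = [4, 3, 2] (same object as a)
`a += [40, 30]` → a = [4, 3, 2, 40, 30] (same object as b); b = [4, 3, 2, 40, 30] (same object as a)
`print(b)` → prints [4, 3, 2, 40, 30]
`x = (5, 7, 6)` → x = (5, 7, 6)
`y = x` → y = (5, 7, 6)
`x += (17, 25)` → x = (5, 7, 6, 17, 25)
`print(y)` → prints (5, 7, 6)

Answer:
[4, 3, 2, 40, 30]
(5, 7, 6)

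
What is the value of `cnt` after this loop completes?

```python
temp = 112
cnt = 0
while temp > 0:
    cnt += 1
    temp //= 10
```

Count digits by repeated division by 10
`cnt` takes the values: 0 → 1 → 2 → 3

Answer: 3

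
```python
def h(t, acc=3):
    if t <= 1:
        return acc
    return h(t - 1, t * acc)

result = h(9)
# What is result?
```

Accumulator trace (n, acc): (9, 3) -> (8, 27) -> (7, 216) -> (6, 1512) -> (5, 9072) -> (4, 45360) -> (3, 181440) -> (2, 544320) -> (1, 1088640) -> return 1088640

Answer: 1088640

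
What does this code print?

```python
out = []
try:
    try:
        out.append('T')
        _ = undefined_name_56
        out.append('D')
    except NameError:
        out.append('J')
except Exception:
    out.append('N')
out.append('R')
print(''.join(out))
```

Execution trace: 'T' (inner try body) → 'J' (inner except NameError) → 'R' (after the try/except). Output: TJR

Answer: TJR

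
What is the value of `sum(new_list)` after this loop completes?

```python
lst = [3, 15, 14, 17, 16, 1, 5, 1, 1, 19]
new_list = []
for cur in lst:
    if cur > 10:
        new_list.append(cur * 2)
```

Sum of doubled values > 10
`new_list` takes the values: [] → [30] → [30, 28] → [30, 28, 34] → [30, 28, 34, 32] → [30, 28, 34, 32, 38]
So `sum(new_list)` = 162

Answer: 162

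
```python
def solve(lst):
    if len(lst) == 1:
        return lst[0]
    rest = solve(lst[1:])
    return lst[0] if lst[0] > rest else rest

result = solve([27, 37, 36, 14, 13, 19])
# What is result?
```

Recursive max over [27, 37, 36, 14, 13, 19] = 37

Answer: 37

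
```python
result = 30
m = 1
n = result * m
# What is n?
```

Trace:
`result = 30` → result = 30
`m = 1` → m = 1
`n = result * m` → n = 30
So n = 30

Answer: 30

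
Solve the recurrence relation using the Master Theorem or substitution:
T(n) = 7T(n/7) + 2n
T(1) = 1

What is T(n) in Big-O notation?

By Master Theorem: a=7, b=7, f(n)=2n. Since log_7(7) = 1 and f(n) = Θ(n^1), Case 2 applies. T(n) = O(n log n).

Answer: O(n log n)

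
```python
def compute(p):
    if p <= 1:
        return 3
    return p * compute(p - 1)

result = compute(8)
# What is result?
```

compute(8) = 8 * 7 * 6 * 5 * 4 * 3 * 2 * 3 = 120960

Answer: 120960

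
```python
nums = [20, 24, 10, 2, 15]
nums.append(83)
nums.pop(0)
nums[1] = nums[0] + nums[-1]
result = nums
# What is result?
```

Trace:
`nums = [20, 24, 10, 2, 15]` → nums = [20, 24, 10, 2, 15]
`nums.append(83)` → nums = [20, 24, 10, 2, 15, 83]
`nums.pop(0)` → nums = [24, 10, 2, 15, 83]
`nums[1] = nums[0] + nums[-1]` → nums = [24, 107, 2, 15, 83]
`result = nums` → result = [24, 107, 2, 15, 83]
So result = [24, 107, 2, 15, 83]

Answer: [24, 107, 2, 15, 83]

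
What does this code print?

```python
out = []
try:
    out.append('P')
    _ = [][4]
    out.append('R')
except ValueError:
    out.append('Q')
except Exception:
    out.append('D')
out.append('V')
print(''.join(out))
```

Execution trace: 'P' (try body) → 'D' (except Exception) → 'V' (after the try/except). Output: PDV

Answer: PDV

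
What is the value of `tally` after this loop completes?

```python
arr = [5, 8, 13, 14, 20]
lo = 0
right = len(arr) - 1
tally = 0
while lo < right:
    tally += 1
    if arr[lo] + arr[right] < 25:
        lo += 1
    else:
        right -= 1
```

Steps to find pair summing to 25
`tally` takes the values: 0 → 1 → 2 → 3 → 4

Answer: 4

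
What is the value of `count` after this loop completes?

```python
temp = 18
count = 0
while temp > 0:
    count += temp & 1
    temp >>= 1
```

Count set bits in 18 (binary: 0b10010)
`count` takes the values: 0 → 1 → 2

Answer: 2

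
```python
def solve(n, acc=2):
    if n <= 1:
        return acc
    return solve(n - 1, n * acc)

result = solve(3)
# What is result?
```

Accumulator trace (n, acc): (3, 2) -> (2, 6) -> (1, 12) -> return 12

Answer: 12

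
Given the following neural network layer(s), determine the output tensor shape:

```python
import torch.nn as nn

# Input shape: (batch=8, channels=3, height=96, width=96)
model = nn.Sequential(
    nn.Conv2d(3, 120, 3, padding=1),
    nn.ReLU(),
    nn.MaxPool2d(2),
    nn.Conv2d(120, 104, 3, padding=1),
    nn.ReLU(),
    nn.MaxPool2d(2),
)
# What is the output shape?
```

Input: (8, 3, 96, 96) -> after first Conv2d: (8, 120, 96, 96) -> after first MaxPool2d: (8, 120, 48, 48) -> after second Conv2d: (8, 104, 48, 48) -> Output: (8, 104, 24, 24)

Answer: (8, 104, 24, 24)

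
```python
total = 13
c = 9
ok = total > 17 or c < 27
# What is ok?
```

Trace:
`total = 13` → total = 13
`c = 9` → c = 9
`ok = total > 17 or c < 27` → ok = True
So ok = True

Answer: True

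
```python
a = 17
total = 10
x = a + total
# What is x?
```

Trace:
`a = 17` → a = 17
`total = 10` → total = 10
`x = a + total` → x = 27
So x = 27

Answer: 27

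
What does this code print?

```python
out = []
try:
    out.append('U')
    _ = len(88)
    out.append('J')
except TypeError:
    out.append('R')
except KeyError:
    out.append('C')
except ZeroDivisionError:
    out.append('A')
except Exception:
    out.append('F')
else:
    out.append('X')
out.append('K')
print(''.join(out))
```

Execution trace: 'U' (try body) → 'R' (except TypeError) → 'K' (after the try/except). Output: URK

Answer: URK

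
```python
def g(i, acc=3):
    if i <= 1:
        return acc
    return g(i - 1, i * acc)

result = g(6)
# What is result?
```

Accumulator trace (n, acc): (6, 3) -> (5, 18) -> (4, 90) -> (3, 360) -> (2, 1080) -> (1, 2160) -> return 2160

Answer: 2160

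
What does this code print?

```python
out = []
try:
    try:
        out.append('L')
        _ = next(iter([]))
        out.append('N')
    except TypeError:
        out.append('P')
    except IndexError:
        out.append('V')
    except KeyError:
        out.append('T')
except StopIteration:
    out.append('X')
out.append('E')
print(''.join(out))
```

Execution trace: 'L' (inner try body) → 'X' (outer except StopIteration) → 'E' (after the try/except). Output: LXE

Answer: LXE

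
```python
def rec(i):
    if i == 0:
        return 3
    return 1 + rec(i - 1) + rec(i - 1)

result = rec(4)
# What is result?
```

rec(i) = 1 + 2·rec(i-1), rec(0)=3. Closed form: (3+1)·2^4 - 1 = 63.

Answer: 63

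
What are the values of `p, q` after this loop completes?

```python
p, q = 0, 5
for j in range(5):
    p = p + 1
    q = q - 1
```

p goes 0→5, q goes 5→0
`p, q` takes the values: (0, 5) → (1, 5) → (1, 4) → (2, 4) → (2, 3) → (3, 3) → (3, 2) → (4, 2) → (4, 1) → (5, 1) → (5, 0)

Answer: 5, 0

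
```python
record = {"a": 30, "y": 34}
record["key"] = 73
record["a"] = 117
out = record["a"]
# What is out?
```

Trace:
`record = {"a": 30, "y": 34}` → record = {'a': 30, 'y': 34}
`record["key"] = 73` → record = {'a': 30, 'y': 34, 'key': 73}
`record["a"] = 117` → record = {'a': 117, 'y': 34, 'key': 73}
`out = record["a"]` → out = 117
So out = 117

Answer: 117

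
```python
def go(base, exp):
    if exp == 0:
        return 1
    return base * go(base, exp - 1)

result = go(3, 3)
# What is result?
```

go(3, 3) = 3 * 3 * 3 = 27

Answer: 27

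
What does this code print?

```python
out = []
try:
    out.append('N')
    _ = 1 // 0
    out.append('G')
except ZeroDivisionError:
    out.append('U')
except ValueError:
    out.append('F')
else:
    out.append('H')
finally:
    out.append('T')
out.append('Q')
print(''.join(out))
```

Execution trace: 'N' (try body) → 'U' (except ZeroDivisionError) → 'T' (finally) → 'Q' (after the try/except). Output: NUTQ

Answer: NUTQ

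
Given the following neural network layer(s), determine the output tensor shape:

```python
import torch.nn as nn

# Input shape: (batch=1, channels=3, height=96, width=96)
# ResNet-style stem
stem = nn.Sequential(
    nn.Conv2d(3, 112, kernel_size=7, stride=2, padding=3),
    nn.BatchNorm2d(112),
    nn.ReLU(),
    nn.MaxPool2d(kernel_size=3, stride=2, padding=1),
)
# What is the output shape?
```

Input: (1, 3, 96, 96) -> after Conv2d 7x7 stride=2: (1, 112, 48, 48) -> Output: (1, 112, 24, 24)

Answer: (1, 112, 24, 24)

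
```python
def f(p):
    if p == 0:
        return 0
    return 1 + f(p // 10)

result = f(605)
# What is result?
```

Count of digits of 605: 3

Answer: 3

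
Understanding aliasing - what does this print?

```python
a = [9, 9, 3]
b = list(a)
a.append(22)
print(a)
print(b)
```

Key concept: list() constructor creates copy.
Step by step:
`a = [9, 9, 3]` → a = [9, 9, 3]
`b = list(a)` → b = [9, 9, 3]
`a.append(22)` → a = [9, 9, 3, 22]
`print(a)` → prints [9, 9, 3, 22]
`print(b)` → prints [9, 9, 3]

Answer:
[9, 9, 3, 22]
[9, 9, 3]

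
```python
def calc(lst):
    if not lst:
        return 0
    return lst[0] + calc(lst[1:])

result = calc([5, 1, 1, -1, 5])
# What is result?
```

5 + 1 + 1 + (-1) + 5 + 0 = 11

Answer: 11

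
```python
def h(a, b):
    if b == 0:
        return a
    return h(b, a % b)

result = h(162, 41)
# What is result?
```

h(162, 41) -> h(41, 39) -> h(39, 2) -> h(2, 1) -> h(1, 0) -> 1

Answer: 1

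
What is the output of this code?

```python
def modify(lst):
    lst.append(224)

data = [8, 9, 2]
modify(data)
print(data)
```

Key concept: function modifies passed list.
Step by step:
`data = [8, 9, 2]` → data = [8, 9, 2]
`modify(data)` → data = [8, 9, 2, 224]
`print(data)` → prints [8, 9, 2, 224]

Answer: [8, 9, 2, 224]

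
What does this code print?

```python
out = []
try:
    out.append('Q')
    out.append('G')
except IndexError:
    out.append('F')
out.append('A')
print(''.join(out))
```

Execution trace: 'Q' (try body) → 'G' (try body, no exception) → 'A' (after the try/except). Output: QGA

Answer: QGA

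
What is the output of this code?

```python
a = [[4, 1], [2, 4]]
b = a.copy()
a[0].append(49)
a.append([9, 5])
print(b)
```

Key concept: shallow copy with nested lists.
Step by step:
`a = [[4, 1], [2, 4]]` → a = [[4, 1], [2, 4]]
`b = a.copy()` → b = [[4, 1], [2, 4]]
`a[0].append(49)` → a = [[4, 1, 49], [2, 4]]; b = [[4, 1, 49], [2, 4]]
`a.append([9, 5])` → a = [[4, 1, 49], [2, 4], [9, 5]]
`print(b)` → prints [[4, 1, 49], [2, 4]]

Answer: [[4, 1, 49], [2, 4]]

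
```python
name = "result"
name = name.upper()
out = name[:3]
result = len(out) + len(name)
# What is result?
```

Trace:
`name = "result"` → name = 'result'
`name = name.upper()` → name = 'RESULT'
`out = name[:3]` → out = 'RES'
`result = len(out) + len(name)` → result = 9
So result = 9

Answer: 9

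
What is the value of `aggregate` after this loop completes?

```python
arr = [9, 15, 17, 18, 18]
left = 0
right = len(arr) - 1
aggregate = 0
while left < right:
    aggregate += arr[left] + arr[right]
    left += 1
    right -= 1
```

Sum of pairs from ends
`aggregate` takes the values: 0 → 27 → 60

Answer: 60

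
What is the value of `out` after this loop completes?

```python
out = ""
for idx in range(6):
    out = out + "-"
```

Repeat '-' 6 times
`out` takes the values: "" → "-" → "--" → "---" → "----" → "-----" → "------"

Answer: "------"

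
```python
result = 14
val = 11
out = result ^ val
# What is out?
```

Trace:
`result = 14` → result = 14
`val = 11` → val = 11
`out = result ^ val` → out = 5
So out = 5

Answer: 5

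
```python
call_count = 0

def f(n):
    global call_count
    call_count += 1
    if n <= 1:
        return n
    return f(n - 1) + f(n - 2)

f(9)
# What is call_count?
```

Calls(n) = 1 + Calls(n-1) + Calls(n-2); Calls(0)=Calls(1)=1. For n=9 this gives 109.

Answer: 109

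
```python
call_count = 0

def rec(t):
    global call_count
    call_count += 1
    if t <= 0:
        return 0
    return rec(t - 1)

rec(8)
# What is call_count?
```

Linear recursion stepping by 1: 9 calls from t=8 down to ≤0.

Answer: 9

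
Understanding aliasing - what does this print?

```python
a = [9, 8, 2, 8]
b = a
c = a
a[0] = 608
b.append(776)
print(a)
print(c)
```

Key concept: multiple aliases.
Step by step:
`a = [9, 8, 2, 8]` → a = [9, 8, 2, 8]
`b = a` → b = [9, 8, 2, 8] (same object as a)
`c = a` → c = [9, 8, 2, 8] (same object as a, b)
`a[0] = 608` → a = [608, 8, 2, 8] (same object as b, c); b = [608, 8, 2, 8] (same object as a, c); c = [608, 8, 2, 8] (same object as a, b)
`b.append(776)` → a = [608, 8, 2, 8, 776] (same object as b, c); b = [608, 8, 2, 8, 776] (same object as a, c); c = [608, 8, 2, 8, 776] (same object as a, b)
`print(a)` → prints [608, 8, 2, 8, 776]
`print(c)` → prints [608, 8, 2, 8, 776]

Answer:
[608, 8, 2, 8, 776]
[608, 8, 2, 8, 776]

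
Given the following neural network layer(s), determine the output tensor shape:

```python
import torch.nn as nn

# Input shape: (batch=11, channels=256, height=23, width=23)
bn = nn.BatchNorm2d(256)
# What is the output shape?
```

Input: (11, 256, 23, 23) -> Output: (11, 256, 23, 23)

Answer: (11, 256, 23, 23)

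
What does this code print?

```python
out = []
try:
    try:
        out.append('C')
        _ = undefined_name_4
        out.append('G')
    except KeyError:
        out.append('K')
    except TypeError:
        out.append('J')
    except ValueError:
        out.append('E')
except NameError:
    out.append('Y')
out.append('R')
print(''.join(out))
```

Execution trace: 'C' (try body) → 'Y' (outer except NameError) → 'R' (after the try/except). Output: CYR

Answer: CYR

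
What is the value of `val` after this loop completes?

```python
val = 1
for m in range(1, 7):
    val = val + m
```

Start at 1, add 1 through 6
`val` takes the values: 1 → 2 → 4 → 7 → 11 → 16 → 22

Answer: 22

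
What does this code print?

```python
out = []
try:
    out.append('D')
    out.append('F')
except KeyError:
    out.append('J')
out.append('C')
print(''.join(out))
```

Execution trace: 'D' (try body) → 'F' (try body, no exception) → 'C' (after the try/except). Output: DFC

Answer: DFC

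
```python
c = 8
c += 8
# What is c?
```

Trace:
`c = 8` → c = 8
`c += 8` → c = 16
So c = 16

Answer: 16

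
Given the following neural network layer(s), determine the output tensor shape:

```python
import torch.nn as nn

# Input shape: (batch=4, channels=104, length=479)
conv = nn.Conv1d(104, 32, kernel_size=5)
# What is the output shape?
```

Input: (4, 104, 479) -> Output: (4, 32, 475)

Answer: (4, 32, 475)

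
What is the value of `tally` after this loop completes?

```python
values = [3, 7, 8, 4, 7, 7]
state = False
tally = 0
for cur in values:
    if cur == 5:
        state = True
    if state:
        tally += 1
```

Count elements after first 5 in [3, 7, 8, 4, 7, 7]
`tally` takes the values: 0

Answer: 0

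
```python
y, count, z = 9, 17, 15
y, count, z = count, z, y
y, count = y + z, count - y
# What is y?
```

Trace:
`y, count, z = 9, 17, 15` → y = 9; count = 17; z = 15
`y, count, z = count, z, y` → y = 17; count = 15; z = 9
`y, count = y + z, count - y` → y = 26; count = -2
So y = 26

Answer: 26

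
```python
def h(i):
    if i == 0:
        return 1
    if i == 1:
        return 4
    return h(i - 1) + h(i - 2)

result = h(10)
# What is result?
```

Build up from base cases: h(0)=1, h(1)=4, h(2)=5, h(3)=9, h(4)=14, h(5)=23, h(6)=37, ..., h(10)=254

Answer: 254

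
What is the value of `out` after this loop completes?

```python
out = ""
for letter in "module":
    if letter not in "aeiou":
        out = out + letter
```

Remove vowels from 'module'
`out` takes the values: "" → "m" → "md" → "mdl"

Answer: "mdl"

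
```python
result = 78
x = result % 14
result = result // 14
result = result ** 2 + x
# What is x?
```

Trace:
`result = 78` → result = 78
`x = result % 14` → x = 8
`result = result // 14` → result = 5
`result = result ** 2 + x` → result = 33
So x = 8

Answer: 8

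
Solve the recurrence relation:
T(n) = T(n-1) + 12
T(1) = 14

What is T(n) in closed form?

Unrolling: T(n) = T(1) + 12·(n-1) = 14 + 12(n-1) = 12n + 2.

Answer: T(n) = 12n + 2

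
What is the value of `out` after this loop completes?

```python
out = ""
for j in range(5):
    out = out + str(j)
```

Concatenate digits 0 to 4
`out` takes the values: "" → "0" → "01" → "012" → "0123" → "01234"

Answer: "01234"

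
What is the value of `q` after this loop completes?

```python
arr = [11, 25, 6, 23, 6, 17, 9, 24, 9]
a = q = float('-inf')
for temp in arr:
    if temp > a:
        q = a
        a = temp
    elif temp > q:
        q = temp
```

Second largest (with repeats) in [11, 25, 6, 23, 6, 17, 9, 24, 9]
`q` takes the values: -inf → 11 → 23 → 24

Answer: 24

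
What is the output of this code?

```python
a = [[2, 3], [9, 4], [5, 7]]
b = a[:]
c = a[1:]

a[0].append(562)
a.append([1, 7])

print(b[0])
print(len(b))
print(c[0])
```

Key concept: slice with nested mutation.
Step by step:
`a = [[2, 3], [9, 4], [5, 7]]` → a = [[2, 3], [9, 4], [5, 7]]
`b = a[:]` → b = [[2, 3], [9, 4], [5, 7]]
`c = a[1:]` → c = [[9, 4], [5, 7]]
`a[0].append(562)` → a = [[2, 3, 562], [9, 4], [5, 7]]; b = [[2, 3, 562], [9, 4], [5, 7]]
`a.append([1, 7])` → a = [[2, 3, 562], [9, 4], [5, 7], [1, 7]]
`print(b[0])` → prints [2, 3, 562]
`print(len(b))` → prints 3
`print(c[0])` → prints [9, 4]

Answer:
[2, 3, 562]
3
[9, 4]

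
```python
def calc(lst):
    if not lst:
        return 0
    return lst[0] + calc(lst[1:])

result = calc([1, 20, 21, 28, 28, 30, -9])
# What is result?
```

1 + 20 + 21 + 28 + 28 + 30 + (-9) + 0 = 119

Answer: 119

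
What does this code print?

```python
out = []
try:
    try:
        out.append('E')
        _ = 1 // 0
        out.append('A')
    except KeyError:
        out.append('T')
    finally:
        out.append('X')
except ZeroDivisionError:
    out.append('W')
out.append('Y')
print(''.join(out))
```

Execution trace: 'E' (try body) → 'X' (finally) → 'W' (outer except ZeroDivisionError) → 'Y' (after the try/except). Output: EXWY

Answer: EXWY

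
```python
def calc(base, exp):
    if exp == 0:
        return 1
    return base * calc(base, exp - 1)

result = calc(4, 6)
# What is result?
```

calc(4, 6) = 4 * 4 * 4 * 4 * 4 * 4 = 4096

Answer: 4096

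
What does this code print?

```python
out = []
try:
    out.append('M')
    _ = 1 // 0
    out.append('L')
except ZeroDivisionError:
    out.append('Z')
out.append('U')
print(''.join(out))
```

Execution trace: 'M' (try body) → 'Z' (except ZeroDivisionError) → 'U' (after the try/except). Output: MZU

Answer: MZU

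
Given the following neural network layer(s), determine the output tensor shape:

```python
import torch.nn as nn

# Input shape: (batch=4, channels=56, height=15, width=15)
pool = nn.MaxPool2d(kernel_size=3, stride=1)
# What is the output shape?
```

Input: (4, 56, 15, 15) -> Output: (4, 56, 13, 13)

Answer: (4, 56, 13, 13)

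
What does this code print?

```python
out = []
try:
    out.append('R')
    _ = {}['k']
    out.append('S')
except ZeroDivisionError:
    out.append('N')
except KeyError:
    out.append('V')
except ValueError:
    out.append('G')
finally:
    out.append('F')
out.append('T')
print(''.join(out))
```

Execution trace: 'R' (try body) → 'V' (except KeyError) → 'F' (finally) → 'T' (after the try/except). Output: RVFT

Answer: RVFT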